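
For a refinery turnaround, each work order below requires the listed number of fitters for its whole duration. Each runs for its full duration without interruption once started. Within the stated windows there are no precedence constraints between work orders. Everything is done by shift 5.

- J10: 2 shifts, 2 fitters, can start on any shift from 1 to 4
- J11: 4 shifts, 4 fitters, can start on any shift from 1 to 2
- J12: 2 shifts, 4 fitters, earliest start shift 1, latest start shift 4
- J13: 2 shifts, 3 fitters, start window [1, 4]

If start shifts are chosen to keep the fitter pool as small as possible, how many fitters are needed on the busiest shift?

Early-start (J10@1, J11@1, J12@1, J13@1) gives peak 13: s1:13  s2:13  s3:4  s4:4  s5:0.
Shift J12→3.
Schedule J10@1, J11@1, J12@3, J13@1: s1:9  s2:9  s3:8  s4:8  s5:0 — peak 9.

9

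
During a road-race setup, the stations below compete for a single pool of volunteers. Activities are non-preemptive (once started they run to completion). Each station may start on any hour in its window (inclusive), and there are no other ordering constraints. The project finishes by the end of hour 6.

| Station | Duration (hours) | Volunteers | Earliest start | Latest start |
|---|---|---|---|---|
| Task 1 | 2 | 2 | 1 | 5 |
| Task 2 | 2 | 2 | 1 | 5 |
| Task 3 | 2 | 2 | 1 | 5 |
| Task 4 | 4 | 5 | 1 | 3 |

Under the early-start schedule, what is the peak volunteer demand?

11

Early-start schedule: Task 1@1, Task 2@1, Task 3@1, Task 4@1.
Load per hour: hour 1: 11, hour 2: 11, hour 3: 5, hour 4: 5, hour 5: 0, hour 6: 0.
Peak is 11.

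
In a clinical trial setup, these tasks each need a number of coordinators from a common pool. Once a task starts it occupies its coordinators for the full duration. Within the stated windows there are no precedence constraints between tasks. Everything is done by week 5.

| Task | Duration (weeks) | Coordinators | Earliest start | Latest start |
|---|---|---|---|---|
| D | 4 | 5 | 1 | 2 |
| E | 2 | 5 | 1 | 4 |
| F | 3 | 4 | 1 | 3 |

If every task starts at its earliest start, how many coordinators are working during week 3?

At early start, week 3 has: D, F.
Demand: 5 + 4 = 9.

9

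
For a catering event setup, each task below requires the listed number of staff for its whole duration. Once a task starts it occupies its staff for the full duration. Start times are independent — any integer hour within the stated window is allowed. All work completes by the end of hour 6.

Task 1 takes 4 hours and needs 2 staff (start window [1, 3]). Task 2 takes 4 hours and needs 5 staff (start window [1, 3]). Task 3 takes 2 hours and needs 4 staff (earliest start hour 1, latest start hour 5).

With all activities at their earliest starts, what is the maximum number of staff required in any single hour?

Early-start schedule: Task 1@1, Task 2@1, Task 3@1.
Load per hour: hour 1: 11, hour 2: 11, hour 3: 7, hour 4: 7, hour 5: 0, hour 6: 0.
Peak is 11.

11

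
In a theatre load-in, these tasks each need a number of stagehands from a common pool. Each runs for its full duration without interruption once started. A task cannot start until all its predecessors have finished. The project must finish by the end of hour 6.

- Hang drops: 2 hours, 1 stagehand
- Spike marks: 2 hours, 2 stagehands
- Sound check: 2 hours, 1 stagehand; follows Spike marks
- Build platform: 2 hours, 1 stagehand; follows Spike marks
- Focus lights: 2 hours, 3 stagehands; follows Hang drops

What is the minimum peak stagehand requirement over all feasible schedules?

3

Early-start (Hang drops@1, Spike marks@1, Sound check@3, Build platform@3, Focus lights@3) gives peak 5: h1:3  h2:3  h3:5  h4:5  h5:0  h6:0.
Shift Focus lights→5.
Schedule Hang drops@1, Spike marks@1, Sound check@3, Build platform@3, Focus lights@5: h1:3  h2:3  h3:2  h4:2  h5:3  h6:3 — peak 3.
Total stagehand-hours = 16 over 6 hours ⇒ peak ≥ ⌈16/6⌉ = 3, so 3 is optimal.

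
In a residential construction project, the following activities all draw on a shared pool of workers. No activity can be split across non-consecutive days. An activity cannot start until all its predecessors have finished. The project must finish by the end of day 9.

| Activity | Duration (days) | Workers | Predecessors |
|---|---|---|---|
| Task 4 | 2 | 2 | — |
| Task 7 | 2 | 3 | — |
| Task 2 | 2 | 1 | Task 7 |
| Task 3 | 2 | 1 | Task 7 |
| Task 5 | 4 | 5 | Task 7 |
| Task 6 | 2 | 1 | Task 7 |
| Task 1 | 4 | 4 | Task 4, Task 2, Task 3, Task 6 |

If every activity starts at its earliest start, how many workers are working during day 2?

5

At early start, day 2 has: Task 4, Task 7.
Demand: 2 + 3 = 5.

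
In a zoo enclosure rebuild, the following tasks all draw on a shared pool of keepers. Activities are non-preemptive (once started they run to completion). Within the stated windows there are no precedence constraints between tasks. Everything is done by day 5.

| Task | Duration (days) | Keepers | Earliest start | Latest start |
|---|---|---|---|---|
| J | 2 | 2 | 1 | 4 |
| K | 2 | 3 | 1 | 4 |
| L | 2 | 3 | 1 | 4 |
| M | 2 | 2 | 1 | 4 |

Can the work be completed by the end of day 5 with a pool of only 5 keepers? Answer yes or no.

yes

Schedule J@1, K@1, L@3, M@3: d1:5  d2:5  d3:5  d4:5  d5:0 — peak 5 ≤ 5.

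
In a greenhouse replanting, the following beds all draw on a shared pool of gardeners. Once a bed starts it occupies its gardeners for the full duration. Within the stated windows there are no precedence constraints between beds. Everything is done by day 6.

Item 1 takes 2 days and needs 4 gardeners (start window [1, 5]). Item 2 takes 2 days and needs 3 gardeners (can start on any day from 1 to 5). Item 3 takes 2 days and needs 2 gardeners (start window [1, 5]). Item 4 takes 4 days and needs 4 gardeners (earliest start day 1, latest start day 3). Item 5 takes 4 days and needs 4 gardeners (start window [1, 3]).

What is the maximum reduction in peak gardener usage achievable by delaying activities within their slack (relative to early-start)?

Early-start peak: d1:17  d2:17  d3:8  d4:8  d5:0  d6:0 ⇒ 17.
Leveled (Item 1@1, Item 2@1, Item 3@1, Item 4@3, Item 5@3): d1:9  d2:9  d3:8  d4:8  d5:8  d6:8 ⇒ 9.
Reduction 17 − 9 = 8.

8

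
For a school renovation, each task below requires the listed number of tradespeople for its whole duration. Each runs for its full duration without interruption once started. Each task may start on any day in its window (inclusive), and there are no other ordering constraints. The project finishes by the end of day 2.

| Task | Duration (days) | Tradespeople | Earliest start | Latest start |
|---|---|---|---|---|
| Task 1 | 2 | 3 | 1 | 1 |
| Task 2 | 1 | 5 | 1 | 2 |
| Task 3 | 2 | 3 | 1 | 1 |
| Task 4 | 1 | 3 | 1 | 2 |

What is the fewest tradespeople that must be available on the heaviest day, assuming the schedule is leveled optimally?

Early-start (Task 1@1, Task 2@1, Task 3@1, Task 4@1) gives peak 14: d1:14  d2:6.
Shift Task 4→2.
Schedule Task 1@1, Task 2@1, Task 3@1, Task 4@2: d1:11  d2:9 — peak 11.
No arrangement of the 4 feasible schedules does better.

11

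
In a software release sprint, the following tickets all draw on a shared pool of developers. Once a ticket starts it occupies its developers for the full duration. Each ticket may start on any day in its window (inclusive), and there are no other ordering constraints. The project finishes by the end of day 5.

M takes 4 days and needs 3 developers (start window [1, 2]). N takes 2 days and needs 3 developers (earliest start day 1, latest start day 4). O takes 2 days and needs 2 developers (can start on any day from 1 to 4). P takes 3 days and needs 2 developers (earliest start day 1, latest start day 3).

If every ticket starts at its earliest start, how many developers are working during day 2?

10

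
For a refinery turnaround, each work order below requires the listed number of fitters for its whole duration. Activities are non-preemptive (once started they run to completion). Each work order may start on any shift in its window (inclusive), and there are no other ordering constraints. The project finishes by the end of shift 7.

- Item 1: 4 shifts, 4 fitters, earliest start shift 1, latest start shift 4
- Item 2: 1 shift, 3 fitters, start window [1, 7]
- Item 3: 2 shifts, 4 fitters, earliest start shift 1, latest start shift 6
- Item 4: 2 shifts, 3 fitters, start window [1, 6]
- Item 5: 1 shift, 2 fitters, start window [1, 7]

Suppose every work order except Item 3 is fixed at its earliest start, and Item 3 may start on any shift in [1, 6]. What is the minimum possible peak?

12

Item 3@1: s1:16  s2:11  s3:4  s4:4  s5:0  s6:0  s7:0 → peak 16
Item 3@2: s1:12  s2:11  s3:8  s4:4  s5:0  s6:0  s7:0 → peak 12
Item 3@3: s1:12  s2:7  s3:8  s4:8  s5:0  s6:0  s7:0 → peak 12
Item 3@4: s1:12  s2:7  s3:4  s4:8  s5:4  s6:0  s7:0 → peak 12
Item 3@5: s1:12  s2:7  s3:4  s4:4  s5:4  s6:4  s7:0 → peak 12
Item 3@6: s1:12  s2:7  s3:4  s4:4  s5:0  s6:4  s7:4 → peak 12
Best is Item 3@2, peak 12.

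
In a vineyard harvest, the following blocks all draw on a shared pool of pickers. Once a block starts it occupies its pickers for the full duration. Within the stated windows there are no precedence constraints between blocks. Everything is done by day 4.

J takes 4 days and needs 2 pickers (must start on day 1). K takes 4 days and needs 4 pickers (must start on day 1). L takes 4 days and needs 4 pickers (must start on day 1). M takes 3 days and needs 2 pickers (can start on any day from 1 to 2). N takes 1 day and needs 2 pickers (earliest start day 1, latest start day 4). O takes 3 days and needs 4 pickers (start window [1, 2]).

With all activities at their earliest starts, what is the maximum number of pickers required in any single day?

Early-start schedule: J@1, K@1, L@1, M@1, N@1, O@1.
Load per day: day 1: 18, day 2: 16, day 3: 16, day 4: 10.
Peak is 18.

18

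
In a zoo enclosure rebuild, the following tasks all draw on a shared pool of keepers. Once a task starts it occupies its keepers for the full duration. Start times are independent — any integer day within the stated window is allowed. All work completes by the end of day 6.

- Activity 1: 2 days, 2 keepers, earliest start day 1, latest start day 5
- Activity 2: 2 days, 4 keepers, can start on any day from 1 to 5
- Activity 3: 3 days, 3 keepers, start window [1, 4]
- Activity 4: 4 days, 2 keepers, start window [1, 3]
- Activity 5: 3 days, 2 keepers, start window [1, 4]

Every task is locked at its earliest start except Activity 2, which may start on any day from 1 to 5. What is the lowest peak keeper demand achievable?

9

Activity 2@1: d1:13  d2:13  d3:7  d4:2  d5:0  d6:0 → peak 13
Activity 2@2: d1:9  d2:13  d3:11  d4:2  d5:0  d6:0 → peak 13
Activity 2@3: d1:9  d2:9  d3:11  d4:6  d5:0  d6:0 → peak 11
Activity 2@4: d1:9  d2:9  d3:7  d4:6  d5:4  d6:0 → peak 9
Activity 2@5: d1:9  d2:9  d3:7  d4:2  d5:4  d6:4 → peak 9
Best is Activity 2@4, peak 9.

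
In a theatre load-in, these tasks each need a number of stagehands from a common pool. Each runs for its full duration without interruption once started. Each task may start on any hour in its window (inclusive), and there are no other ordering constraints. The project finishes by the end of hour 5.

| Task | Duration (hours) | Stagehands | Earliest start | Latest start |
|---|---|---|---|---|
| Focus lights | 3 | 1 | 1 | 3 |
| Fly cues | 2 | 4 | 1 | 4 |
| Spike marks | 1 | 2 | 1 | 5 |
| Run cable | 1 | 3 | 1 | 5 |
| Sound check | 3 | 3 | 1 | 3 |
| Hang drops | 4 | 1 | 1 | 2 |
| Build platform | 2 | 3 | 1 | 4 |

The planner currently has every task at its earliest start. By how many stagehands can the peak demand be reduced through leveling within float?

9

Early-start peak: h1:17  h2:12  h3:5  h4:1  h5:0 ⇒ 17.
Leveled (Focus lights@1, Fly cues@1, Spike marks@1, Run cable@3, Sound check@3, Hang drops@1, Build platform@4): h1:8  h2:6  h3:8  h4:7  h5:6 ⇒ 8.
Reduction 17 − 8 = 9.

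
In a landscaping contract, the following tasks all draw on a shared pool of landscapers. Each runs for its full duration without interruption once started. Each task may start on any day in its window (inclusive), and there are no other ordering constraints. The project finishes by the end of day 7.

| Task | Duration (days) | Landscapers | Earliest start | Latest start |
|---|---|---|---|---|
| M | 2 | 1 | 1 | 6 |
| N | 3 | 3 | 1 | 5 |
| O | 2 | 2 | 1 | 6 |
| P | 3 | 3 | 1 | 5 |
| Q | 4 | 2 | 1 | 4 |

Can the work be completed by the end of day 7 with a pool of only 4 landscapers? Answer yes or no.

no

Total landscaper-days = 32; over 7 days the average is 32/7 > 4, so some day must exceed 4.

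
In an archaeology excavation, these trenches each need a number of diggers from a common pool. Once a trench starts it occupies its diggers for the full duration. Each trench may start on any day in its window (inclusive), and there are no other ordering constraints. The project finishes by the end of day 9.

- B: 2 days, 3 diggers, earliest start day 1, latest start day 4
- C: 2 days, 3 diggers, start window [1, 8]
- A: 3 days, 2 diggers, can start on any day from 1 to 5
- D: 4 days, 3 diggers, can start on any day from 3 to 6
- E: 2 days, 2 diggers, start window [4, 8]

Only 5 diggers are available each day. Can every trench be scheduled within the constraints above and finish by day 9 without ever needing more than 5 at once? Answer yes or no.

Schedule B@1, C@3, A@1, D@5, E@4: d1:5  d2:5  d3:5  d4:5  d5:5  d6:3  d7:3  d8:3  d9:0 — peak 5 ≤ 5.

yes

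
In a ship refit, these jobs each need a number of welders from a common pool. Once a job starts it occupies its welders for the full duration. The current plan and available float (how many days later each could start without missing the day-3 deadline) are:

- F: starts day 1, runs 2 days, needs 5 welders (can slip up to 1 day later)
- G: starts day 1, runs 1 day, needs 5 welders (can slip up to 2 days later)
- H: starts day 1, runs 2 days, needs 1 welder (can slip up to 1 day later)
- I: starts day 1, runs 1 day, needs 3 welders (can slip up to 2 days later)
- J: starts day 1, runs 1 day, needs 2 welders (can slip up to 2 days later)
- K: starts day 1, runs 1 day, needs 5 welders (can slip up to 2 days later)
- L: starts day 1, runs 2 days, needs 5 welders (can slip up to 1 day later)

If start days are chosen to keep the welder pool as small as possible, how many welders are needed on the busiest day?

Early-start (F@1, G@1, H@1, I@1, J@1, K@1, L@1) gives peak 26: d1:26  d2:11  d3:0.
Shift I→3, K→3, L→2.
Schedule F@1, G@1, H@1, I@3, J@1, K@3, L@2: d1:13  d2:11  d3:13 — peak 13.
Total welder-days = 37 over 3 days ⇒ peak ≥ ⌈37/3⌉ = 13, so 13 is optimal.

13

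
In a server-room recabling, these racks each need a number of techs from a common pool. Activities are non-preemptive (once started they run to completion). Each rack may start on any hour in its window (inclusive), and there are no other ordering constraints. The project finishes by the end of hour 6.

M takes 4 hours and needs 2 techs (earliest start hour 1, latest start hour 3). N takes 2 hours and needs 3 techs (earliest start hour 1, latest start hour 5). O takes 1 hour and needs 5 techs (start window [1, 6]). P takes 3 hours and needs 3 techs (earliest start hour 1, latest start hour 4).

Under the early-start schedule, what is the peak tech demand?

Early-start schedule: M@1, N@1, O@1, P@1.
Load per hour: hour 1: 13, hour 2: 8, hour 3: 5, hour 4: 2, hour 5: 0, hour 6: 0.
Peak is 13.

13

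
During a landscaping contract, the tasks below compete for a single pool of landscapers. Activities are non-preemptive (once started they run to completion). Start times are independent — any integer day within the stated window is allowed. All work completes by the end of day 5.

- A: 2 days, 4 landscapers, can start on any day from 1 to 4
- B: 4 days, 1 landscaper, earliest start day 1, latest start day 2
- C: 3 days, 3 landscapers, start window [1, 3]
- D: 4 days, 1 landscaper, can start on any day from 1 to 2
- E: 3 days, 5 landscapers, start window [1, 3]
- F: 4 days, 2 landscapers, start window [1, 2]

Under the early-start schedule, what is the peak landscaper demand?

16

Early-start schedule: A@1, B@1, C@1, D@1, E@1, F@1.
Load per day: day 1: 16, day 2: 16, day 3: 12, day 4: 4, day 5: 0.
Peak is 16.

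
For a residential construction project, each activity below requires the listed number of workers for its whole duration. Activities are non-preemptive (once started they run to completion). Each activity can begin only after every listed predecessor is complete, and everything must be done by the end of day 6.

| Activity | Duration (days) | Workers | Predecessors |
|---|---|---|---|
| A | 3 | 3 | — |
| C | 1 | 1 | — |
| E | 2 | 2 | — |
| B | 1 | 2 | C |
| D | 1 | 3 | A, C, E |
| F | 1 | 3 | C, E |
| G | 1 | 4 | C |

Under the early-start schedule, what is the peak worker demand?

11

Early-start schedule: A@1, C@1, E@1, B@2, D@4, F@3, G@2.
Load per day: day 1: 6, day 2: 11, day 3: 6, day 4: 3, day 5: 0, day 6: 0.
Peak is 11.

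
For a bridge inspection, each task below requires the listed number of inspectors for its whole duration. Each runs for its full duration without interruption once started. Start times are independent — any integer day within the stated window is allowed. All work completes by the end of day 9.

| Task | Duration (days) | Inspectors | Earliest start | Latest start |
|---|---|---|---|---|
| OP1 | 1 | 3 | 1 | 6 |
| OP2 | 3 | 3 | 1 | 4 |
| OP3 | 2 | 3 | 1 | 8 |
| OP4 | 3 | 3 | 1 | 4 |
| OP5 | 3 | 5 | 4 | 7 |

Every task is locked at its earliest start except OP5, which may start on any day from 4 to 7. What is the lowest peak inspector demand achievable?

OP5@4: d1:12  d2:9  d3:6  d4:5  d5:5  d6:5  d7:0  d8:0  d9:0 → peak 12
OP5@5: d1:12  d2:9  d3:6  d4:0  d5:5  d6:5  d7:5  d8:0  d9:0 → peak 12
OP5@6: d1:12  d2:9  d3:6  d4:0  d5:0  d6:5  d7:5  d8:5  d9:0 → peak 12
OP5@7: d1:12  d2:9  d3:6  d4:0  d5:0  d6:0  d7:5  d8:5  d9:5 → peak 12
Best is OP5@4, peak 12.

12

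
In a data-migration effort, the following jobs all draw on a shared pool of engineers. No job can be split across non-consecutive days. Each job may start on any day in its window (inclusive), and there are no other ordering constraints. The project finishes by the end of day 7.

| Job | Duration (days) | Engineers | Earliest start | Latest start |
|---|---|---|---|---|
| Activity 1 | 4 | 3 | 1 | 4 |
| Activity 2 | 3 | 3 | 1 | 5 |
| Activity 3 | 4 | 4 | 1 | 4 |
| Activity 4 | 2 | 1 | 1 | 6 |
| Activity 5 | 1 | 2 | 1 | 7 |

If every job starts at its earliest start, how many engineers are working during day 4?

At early start, day 4 has: Activity 1, Activity 3.
Demand: 3 + 4 = 7.

7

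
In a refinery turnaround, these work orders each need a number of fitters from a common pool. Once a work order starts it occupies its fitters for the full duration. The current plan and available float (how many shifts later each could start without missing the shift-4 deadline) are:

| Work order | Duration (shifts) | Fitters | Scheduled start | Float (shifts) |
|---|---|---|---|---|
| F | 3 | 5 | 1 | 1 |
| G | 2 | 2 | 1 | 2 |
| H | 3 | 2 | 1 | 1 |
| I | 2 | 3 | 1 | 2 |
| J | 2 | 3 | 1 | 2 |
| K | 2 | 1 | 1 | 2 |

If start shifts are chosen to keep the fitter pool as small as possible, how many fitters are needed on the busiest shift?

Early-start (F@1, G@1, H@1, I@1, J@1, K@1) gives peak 16: s1:16  s2:16  s3:7  s4:0.
Shift J→3, K→3.
Schedule F@1, G@1, H@1, I@1, J@3, K@3: s1:12  s2:12  s3:11  s4:4 — peak 12.

12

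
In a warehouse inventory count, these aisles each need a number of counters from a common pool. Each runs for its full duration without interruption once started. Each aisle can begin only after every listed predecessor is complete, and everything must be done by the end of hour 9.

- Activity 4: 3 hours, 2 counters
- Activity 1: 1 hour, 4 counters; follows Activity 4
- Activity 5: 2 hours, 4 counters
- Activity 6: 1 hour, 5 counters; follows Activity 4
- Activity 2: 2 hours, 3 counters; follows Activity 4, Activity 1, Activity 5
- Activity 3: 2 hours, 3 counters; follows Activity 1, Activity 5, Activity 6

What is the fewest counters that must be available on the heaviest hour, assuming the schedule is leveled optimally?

Early-start (Activity 4@1, Activity 1@4, Activity 5@1, Activity 6@4, Activity 2@5, Activity 3@5) gives peak 9: h1:6  h2:6  h3:2  h4:9  h5:6  h6:6  h7:0  h8:0  h9:0.
Shift Activity 6→5, Activity 2→6, Activity 3→6.
Schedule Activity 4@1, Activity 1@4, Activity 5@1, Activity 6@5, Activity 2@6, Activity 3@6: h1:6  h2:6  h3:2  h4:4  h5:5  h6:6  h7:6  h8:0  h9:0 — peak 6.

6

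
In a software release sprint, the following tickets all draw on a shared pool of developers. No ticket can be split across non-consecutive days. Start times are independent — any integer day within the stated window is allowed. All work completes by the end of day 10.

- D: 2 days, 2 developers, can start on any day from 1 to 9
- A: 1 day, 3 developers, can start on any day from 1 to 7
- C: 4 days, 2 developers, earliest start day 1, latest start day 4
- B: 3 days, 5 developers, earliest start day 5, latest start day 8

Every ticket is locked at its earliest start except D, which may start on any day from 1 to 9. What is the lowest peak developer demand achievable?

D@1: d1:7  d2:4  d3:2  d4:2  d5:5  d6:5  d7:5  d8:0  d9:0  d10:0 → peak 7
D@2: d1:5  d2:4  d3:4  d4:2  d5:5  d6:5  d7:5  d8:0  d9:0  d10:0 → peak 5
D@3: d1:5  d2:2  d3:4  d4:4  d5:5  d6:5  d7:5  d8:0  d9:0  d10:0 → peak 5
D@4: d1:5  d2:2  d3:2  d4:4  d5:7  d6:5  d7:5  d8:0  d9:0  d10:0 → peak 7
D@5: d1:5  d2:2  d3:2  d4:2  d5:7  d6:7  d7:5  d8:0  d9:0  d10:0 → peak 7
D@6: d1:5  d2:2  d3:2  d4:2  d5:5  d6:7  d7:7  d8:0  d9:0  d10:0 → peak 7
D@7: d1:5  d2:2  d3:2  d4:2  d5:5  d6:5  d7:7  d8:2  d9:0  d10:0 → peak 7
D@8: d1:5  d2:2  d3:2  d4:2  d5:5  d6:5  d7:5  d8:2  d9:2  d10:0 → peak 5
D@9: d1:5  d2:2  d3:2  d4:2  d5:5  d6:5  d7:5  d8:0  d9:2  d10:2 → peak 5
Best is D@2, peak 5.

5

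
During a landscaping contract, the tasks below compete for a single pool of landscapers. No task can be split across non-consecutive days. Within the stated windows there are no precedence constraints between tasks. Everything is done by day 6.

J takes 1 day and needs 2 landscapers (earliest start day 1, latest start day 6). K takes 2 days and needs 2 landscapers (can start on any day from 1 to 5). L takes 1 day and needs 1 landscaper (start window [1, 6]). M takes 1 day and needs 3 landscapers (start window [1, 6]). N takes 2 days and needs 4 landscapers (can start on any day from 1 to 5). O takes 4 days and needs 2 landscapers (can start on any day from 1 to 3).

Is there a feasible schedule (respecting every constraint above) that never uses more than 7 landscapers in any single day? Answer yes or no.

yes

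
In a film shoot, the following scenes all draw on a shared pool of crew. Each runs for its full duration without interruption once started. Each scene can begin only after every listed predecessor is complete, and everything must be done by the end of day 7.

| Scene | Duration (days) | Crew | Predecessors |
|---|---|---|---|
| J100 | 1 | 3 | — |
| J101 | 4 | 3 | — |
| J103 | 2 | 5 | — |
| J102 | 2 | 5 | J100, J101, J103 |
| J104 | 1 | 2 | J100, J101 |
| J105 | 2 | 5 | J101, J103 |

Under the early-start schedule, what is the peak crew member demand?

12

Early-start schedule: J100@1, J101@1, J103@1, J102@5, J104@5, J105@5.
Load per day: day 1: 11, day 2: 8, day 3: 3, day 4: 3, day 5: 12, day 6: 10, day 7: 0.
Peak is 12.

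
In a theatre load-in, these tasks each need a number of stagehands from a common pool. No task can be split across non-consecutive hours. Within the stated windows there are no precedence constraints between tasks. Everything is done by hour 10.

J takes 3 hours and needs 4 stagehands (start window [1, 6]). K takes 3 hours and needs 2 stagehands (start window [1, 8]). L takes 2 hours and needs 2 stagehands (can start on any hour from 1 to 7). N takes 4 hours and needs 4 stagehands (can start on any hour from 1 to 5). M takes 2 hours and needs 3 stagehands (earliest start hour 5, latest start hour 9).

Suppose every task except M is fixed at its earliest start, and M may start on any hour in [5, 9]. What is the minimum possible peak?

12

M@5: h1:12  h2:12  h3:10  h4:4  h5:3  h6:3  h7:0  h8:0  h9:0  h10:0 → peak 12
M@6: h1:12  h2:12  h3:10  h4:4  h5:0  h6:3  h7:3  h8:0  h9:0  h10:0 → peak 12
M@7: h1:12  h2:12  h3:10  h4:4  h5:0  h6:0  h7:3  h8:3  h9:0  h10:0 → peak 12
M@8: h1:12  h2:12  h3:10  h4:4  h5:0  h6:0  h7:0  h8:3  h9:3  h10:0 → peak 12
M@9: h1:12  h2:12  h3:10  h4:4  h5:0  h6:0  h7:0  h8:0  h9:3  h10:3 → peak 12
Best is M@5, peak 12.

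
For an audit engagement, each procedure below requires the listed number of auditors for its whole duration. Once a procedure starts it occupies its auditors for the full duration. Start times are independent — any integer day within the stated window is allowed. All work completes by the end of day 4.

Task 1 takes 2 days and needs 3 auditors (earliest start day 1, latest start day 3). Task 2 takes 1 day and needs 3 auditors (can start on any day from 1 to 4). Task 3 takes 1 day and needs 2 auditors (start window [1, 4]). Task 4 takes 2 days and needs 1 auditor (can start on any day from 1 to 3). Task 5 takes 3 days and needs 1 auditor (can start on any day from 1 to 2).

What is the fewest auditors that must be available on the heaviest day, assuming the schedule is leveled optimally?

Early-start (Task 1@1, Task 2@1, Task 3@1, Task 4@1, Task 5@1) gives peak 10: d1:10  d2:5  d3:1  d4:0.
Shift Task 2→4, Task 3→3, Task 4→3.
Schedule Task 1@1, Task 2@4, Task 3@3, Task 4@3, Task 5@1: d1:4  d2:4  d3:4  d4:4 — peak 4.
Total auditor-days = 16 over 4 days ⇒ peak ≥ ⌈16/4⌉ = 4, so 4 is optimal.

4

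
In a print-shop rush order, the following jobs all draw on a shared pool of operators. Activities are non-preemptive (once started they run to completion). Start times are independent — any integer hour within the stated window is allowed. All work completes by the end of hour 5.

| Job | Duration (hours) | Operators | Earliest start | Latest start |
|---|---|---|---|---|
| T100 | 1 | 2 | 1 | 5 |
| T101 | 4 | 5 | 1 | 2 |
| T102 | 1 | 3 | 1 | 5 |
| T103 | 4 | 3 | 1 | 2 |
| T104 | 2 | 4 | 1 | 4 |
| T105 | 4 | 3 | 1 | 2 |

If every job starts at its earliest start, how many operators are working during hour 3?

11

At early start, hour 3 has: T101, T103, T105.
Demand: 5 + 3 + 3 = 11.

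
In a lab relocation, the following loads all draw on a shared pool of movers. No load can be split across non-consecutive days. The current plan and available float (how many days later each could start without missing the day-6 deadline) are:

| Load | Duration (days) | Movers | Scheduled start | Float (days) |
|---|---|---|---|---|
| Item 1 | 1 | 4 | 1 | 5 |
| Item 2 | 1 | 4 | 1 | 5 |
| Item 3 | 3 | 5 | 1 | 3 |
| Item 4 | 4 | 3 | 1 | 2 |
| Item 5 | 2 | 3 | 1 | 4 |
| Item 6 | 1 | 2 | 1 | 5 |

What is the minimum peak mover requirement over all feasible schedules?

Early-start (Item 1@1, Item 2@1, Item 3@1, Item 4@1, Item 5@1, Item 6@1) gives peak 21: d1:21  d2:11  d3:8  d4:3  d5:0  d6:0.
Shift Item 3→2, Item 4→2, Item 5→5, Item 6→5.
Schedule Item 1@1, Item 2@1, Item 3@2, Item 4@2, Item 5@5, Item 6@5: d1:8  d2:8  d3:8  d4:8  d5:8  d6:3 — peak 8.
Total mover-days = 43 over 6 days ⇒ peak ≥ ⌈43/6⌉ = 8, so 8 is optimal.

8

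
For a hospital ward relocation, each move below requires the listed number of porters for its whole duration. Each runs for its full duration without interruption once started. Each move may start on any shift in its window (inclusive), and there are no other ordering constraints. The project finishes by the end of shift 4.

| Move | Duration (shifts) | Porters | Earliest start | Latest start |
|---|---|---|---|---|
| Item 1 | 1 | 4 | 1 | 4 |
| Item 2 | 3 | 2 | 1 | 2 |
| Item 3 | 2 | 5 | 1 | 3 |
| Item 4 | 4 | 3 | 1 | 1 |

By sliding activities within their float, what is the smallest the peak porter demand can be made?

Early-start (Item 1@1, Item 2@1, Item 3@1, Item 4@1) gives peak 14: s1:14  s2:10  s3:5  s4:3.
Shift Item 3→2.
Schedule Item 1@1, Item 2@1, Item 3@2, Item 4@1: s1:9  s2:10  s3:10  s4:3 — peak 10.
No arrangement of the 24 feasible schedules does better.

10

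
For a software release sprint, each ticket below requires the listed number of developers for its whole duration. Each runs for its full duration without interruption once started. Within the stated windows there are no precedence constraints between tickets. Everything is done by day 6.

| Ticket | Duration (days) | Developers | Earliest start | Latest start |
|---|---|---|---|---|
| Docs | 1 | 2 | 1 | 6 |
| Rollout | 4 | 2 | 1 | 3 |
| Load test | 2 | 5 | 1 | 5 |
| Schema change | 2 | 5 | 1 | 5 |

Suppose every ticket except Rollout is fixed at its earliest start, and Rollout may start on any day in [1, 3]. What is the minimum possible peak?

12

Rollout@1: d1:14  d2:12  d3:2  d4:2  d5:0  d6:0 → peak 14
Rollout@2: d1:12  d2:12  d3:2  d4:2  d5:2  d6:0 → peak 12
Rollout@3: d1:12  d2:10  d3:2  d4:2  d5:2  d6:2 → peak 12
Best is Rollout@2, peak 12.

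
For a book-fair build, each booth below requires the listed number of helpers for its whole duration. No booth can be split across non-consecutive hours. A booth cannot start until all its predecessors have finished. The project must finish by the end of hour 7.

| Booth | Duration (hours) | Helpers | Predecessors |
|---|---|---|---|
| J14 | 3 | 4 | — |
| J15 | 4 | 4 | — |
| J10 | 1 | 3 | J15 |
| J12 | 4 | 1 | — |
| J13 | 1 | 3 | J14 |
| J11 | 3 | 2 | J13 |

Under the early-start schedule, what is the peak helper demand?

9

Early-start schedule: J14@1, J15@1, J10@5, J12@1, J13@4, J11@5.
Load per hour: hour 1: 9, hour 2: 9, hour 3: 9, hour 4: 8, hour 5: 5, hour 6: 2, hour 7: 2.
Peak is 9.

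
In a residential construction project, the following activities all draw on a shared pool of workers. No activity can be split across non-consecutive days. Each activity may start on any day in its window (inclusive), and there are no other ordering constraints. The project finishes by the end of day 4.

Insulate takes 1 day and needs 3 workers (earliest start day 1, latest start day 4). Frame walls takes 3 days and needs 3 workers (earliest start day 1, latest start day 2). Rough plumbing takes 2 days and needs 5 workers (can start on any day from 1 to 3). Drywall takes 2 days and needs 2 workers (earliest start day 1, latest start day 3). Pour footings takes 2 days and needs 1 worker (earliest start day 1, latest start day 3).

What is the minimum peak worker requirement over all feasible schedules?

Early-start (Insulate@1, Frame walls@1, Rough plumbing@1, Drywall@1, Pour footings@1) gives peak 14: d1:14  d2:11  d3:3  d4:0.
Shift Frame walls→2, Drywall→3, Pour footings→3.
Schedule Insulate@1, Frame walls@2, Rough plumbing@1, Drywall@3, Pour footings@3: d1:8  d2:8  d3:6  d4:6 — peak 8.

8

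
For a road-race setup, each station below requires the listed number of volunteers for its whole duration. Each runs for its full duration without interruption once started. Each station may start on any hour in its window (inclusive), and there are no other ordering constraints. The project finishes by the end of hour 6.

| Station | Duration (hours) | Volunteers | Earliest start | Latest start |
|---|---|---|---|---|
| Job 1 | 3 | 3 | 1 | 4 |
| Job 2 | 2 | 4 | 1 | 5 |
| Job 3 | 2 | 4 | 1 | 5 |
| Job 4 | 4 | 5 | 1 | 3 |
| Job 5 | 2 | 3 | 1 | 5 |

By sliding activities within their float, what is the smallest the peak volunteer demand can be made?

Early-start (Job 1@1, Job 2@1, Job 3@1, Job 4@1, Job 5@1) gives peak 19: h1:19  h2:19  h3:8  h4:5  h5:0  h6:0.
Shift Job 3→4, Job 4→3.
Schedule Job 1@1, Job 2@1, Job 3@4, Job 4@3, Job 5@1: h1:10  h2:10  h3:8  h4:9  h5:9  h6:5 — peak 10.

10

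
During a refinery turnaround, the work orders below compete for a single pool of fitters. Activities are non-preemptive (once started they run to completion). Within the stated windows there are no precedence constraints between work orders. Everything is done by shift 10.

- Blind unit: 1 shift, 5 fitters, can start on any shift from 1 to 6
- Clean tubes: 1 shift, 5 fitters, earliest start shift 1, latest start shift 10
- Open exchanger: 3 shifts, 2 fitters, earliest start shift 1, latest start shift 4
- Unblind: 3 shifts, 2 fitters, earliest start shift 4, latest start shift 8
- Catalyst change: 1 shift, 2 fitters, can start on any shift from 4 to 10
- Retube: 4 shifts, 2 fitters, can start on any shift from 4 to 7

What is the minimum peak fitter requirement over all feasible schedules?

5

Early-start (Blind unit@1, Clean tubes@1, Open exchanger@1, Unblind@4, Catalyst change@4, Retube@4) gives peak 12: s1:12  s2:2  s3:2  s4:6  s5:4  s6:4  s7:2  s8:0  s9:0  s10:0.
Shift Clean tubes→2, Open exchanger→3, Catalyst change→6, Retube→7.
Schedule Blind unit@1, Clean tubes@2, Open exchanger@3, Unblind@4, Catalyst change@6, Retube@7: s1:5  s2:5  s3:2  s4:4  s5:4  s6:4  s7:2  s8:2  s9:2  s10:2 — peak 5.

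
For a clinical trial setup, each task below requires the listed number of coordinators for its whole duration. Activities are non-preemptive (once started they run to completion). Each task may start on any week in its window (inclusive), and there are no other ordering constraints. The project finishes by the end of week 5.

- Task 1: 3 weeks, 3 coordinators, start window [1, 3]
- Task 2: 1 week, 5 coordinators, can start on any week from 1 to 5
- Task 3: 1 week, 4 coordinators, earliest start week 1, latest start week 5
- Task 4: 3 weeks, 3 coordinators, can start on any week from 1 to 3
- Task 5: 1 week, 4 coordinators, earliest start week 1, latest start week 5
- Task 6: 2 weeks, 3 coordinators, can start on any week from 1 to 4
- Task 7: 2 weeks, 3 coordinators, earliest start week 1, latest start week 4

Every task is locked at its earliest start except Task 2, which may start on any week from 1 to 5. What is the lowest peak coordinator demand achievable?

Task 2@1: w1:25  w2:12  w3:6  w4:0  w5:0 → peak 25
Task 2@2: w1:20  w2:17  w3:6  w4:0  w5:0 → peak 20
Task 2@3: w1:20  w2:12  w3:11  w4:0  w5:0 → peak 20
Task 2@4: w1:20  w2:12  w3:6  w4:5  w5:0 → peak 20
Task 2@5: w1:20  w2:12  w3:6  w4:0  w5:5 → peak 20
Best is Task 2@2, peak 20.

20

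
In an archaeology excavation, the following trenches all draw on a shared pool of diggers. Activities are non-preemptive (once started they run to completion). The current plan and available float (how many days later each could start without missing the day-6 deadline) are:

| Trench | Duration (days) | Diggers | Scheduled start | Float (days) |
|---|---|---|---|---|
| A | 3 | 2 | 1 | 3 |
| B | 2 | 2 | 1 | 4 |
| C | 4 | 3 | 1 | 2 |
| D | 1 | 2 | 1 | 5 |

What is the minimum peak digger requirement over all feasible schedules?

5

Early-start (A@1, B@1, C@1, D@1) gives peak 9: d1:9  d2:7  d3:5  d4:3  d5:0  d6:0.
Shift C→3, D→4.
Schedule A@1, B@1, C@3, D@4: d1:4  d2:4  d3:5  d4:5  d5:3  d6:3 — peak 5.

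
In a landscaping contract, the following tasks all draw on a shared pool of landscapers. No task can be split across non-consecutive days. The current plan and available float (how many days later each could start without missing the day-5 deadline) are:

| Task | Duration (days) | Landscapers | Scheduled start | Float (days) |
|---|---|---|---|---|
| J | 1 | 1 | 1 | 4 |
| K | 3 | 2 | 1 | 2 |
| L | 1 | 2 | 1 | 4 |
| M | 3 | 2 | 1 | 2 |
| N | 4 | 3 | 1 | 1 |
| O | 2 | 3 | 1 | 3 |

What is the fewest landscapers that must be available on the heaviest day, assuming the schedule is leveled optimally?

Early-start (J@1, K@1, L@1, M@1, N@1, O@1) gives peak 13: d1:13  d2:10  d3:7  d4:3  d5:0.
Shift N→2, O→4.
Schedule J@1, K@1, L@1, M@1, N@2, O@4: d1:7  d2:7  d3:7  d4:6  d5:6 — peak 7.
Total landscaper-days = 33 over 5 days ⇒ peak ≥ ⌈33/5⌉ = 7, so 7 is optimal.

7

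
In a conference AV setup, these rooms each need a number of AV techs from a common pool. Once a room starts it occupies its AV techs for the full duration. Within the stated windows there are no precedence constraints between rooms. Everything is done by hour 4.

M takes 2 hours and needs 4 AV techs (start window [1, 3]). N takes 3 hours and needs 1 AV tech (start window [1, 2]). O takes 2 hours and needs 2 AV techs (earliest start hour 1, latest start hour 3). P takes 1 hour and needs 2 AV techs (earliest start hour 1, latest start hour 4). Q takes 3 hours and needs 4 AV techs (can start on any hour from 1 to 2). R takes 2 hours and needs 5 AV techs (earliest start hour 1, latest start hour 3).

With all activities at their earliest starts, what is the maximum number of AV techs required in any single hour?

Early-start schedule: M@1, N@1, O@1, P@1, Q@1, R@1.
Load per hour: hour 1: 18, hour 2: 16, hour 3: 5, hour 4: 0.
Peak is 18.

18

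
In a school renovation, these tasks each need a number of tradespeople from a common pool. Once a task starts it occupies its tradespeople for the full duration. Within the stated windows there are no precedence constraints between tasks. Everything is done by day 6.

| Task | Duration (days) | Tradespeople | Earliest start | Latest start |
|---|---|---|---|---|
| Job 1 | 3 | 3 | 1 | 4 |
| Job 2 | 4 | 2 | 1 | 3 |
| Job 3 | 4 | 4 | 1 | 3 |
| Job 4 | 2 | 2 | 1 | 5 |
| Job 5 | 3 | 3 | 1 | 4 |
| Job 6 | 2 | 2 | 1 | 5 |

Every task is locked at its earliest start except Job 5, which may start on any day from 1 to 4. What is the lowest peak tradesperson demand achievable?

Job 5@1: d1:16  d2:16  d3:12  d4:6  d5:0  d6:0 → peak 16
Job 5@2: d1:13  d2:16  d3:12  d4:9  d5:0  d6:0 → peak 16
Job 5@3: d1:13  d2:13  d3:12  d4:9  d5:3  d6:0 → peak 13
Job 5@4: d1:13  d2:13  d3:9  d4:9  d5:3  d6:3 → peak 13
Best is Job 5@3, peak 13.

13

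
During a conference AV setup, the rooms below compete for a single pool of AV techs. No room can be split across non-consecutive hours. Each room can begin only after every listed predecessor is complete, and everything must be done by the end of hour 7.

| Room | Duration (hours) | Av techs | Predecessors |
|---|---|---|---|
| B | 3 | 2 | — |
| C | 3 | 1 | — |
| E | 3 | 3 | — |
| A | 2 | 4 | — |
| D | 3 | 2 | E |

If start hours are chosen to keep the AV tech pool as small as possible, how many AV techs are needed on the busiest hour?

6

Early-start (B@1, C@1, E@1, A@1, D@4) gives peak 10: h1:10  h2:10  h3:6  h4:2  h5:2  h6:2  h7:0.
Shift A→4.
Schedule B@1, C@1, E@1, A@4, D@4: h1:6  h2:6  h3:6  h4:6  h5:6  h6:2  h7:0 — peak 6.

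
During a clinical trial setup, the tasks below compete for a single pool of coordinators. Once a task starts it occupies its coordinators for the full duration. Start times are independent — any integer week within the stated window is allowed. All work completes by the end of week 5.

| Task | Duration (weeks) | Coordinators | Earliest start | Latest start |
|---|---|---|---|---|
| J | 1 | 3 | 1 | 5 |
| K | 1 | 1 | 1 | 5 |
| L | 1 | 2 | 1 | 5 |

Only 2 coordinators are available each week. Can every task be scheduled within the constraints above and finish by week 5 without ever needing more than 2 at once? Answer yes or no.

no

The minimum achievable peak is 3; 2 < 3, so no feasible schedule stays within the cap.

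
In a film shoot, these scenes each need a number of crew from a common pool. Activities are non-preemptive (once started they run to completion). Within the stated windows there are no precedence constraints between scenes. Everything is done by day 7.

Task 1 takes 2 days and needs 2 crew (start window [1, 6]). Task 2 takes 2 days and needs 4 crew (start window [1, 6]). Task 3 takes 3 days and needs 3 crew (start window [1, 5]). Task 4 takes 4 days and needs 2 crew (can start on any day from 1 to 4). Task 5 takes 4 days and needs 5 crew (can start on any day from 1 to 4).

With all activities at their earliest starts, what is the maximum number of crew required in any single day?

Early-start schedule: Task 1@1, Task 2@1, Task 3@1, Task 4@1, Task 5@1.
Load per day: day 1: 16, day 2: 16, day 3: 10, day 4: 7, day 5: 0, day 6: 0, day 7: 0.
Peak is 16.

16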